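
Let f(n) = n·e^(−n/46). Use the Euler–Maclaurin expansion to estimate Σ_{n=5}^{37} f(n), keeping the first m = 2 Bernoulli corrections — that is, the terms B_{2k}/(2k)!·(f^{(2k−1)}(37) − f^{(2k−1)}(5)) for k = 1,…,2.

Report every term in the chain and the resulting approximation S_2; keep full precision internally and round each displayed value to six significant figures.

S_2 ≈ 406.734

∫_5^37 x·e^(−x/46) dx evaluates to 396.275.
Endpoint term: (f(5) + f(37))/2 = (4.48502 + 16.5530)/2 = 10.5190.
Running total after boundary: 406.794.
Correction k=1: B_{2}/2! · (f^{(1)}(37) − f^{(1)}(5)) = 1/12 · (0.0875308 − 0.799503) = -0.0593310.
Partial sum through k=1: 406.734.
Correction k=2: B_{4}/4! · (f^{(3)}(37) − f^{(3)}(5)) = −1/720 · (0.000464220 − 0.00122567) = 1.05756e-06.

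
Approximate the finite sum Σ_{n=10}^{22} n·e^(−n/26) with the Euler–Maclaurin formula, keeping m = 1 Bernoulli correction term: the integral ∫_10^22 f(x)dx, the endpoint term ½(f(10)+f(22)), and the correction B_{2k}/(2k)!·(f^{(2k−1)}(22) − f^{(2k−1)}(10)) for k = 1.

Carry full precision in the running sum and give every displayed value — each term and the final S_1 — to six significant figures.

S_1 ≈ 109.771

The integral term ∫_10^22 x·e^(−x/26) dx = 101.677.
Endpoint term: (f(10) + f(22))/2 = (6.80712 + 9.43936)/2 = 8.12324.
Running total after boundary: 109.801.
Correction k=1: B_{2}/2! · (f^{(1)}(22) − f^{(1)}(10)) = 1/12 · (0.0660095 − 0.418900) = -0.0294075.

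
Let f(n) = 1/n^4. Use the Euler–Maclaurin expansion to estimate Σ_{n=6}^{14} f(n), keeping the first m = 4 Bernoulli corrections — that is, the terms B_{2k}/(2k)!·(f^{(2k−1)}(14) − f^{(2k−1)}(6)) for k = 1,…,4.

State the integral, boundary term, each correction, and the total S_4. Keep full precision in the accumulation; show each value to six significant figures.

∫_6^14 1/x^4 dx evaluates to 0.00142173.
½[f(6) + f(14)] = ½[0.000771605 + 2.60308e-05] = 0.000398818.
So far: 0.00182055.
Order-1 term: 1/12 · (-7.43738e-06 − (-0.000514403)) = 4.22472e-05.
Running total after k=1: 0.00186280.
Order-2 term: −1/720 · (-1.13837e-06 − (-0.000428669)) = -5.93793e-07.
Running total after k=2: 0.00186220.
Order-3 term: 1/30240 · (-3.25250e-07 − (-0.000666819)) = 2.20401e-08.
Running total after k=3: 0.00186223.
Order-4 term: −1/1209600 · (-1.49349e-07 − (-0.00166705)) = -1.37806e-09.

S_4 ≈ 0.00186222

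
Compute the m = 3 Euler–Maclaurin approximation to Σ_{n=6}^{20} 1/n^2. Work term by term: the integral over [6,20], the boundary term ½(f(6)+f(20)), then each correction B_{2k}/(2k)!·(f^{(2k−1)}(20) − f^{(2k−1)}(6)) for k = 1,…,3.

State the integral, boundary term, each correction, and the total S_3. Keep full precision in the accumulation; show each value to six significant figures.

∫_6^20 1/x^2 dx evaluates to 0.116667.
Endpoint term: (f(6) + f(20))/2 = (0.0277778 + 0.00250000)/2 = 0.0151389.
So far: 0.131806.
k=1: B_{2}/(2)! × [f^{(1)}(20) − f^{(1)}(6)] = 1/12 × (-0.000250000 − (-0.00925926)) = 0.000750772.
Running total after k=1: 0.132556.
k=2: B_{4}/(4)! × [f^{(3)}(20) − f^{(3)}(6)] = −1/720 × (-7.50000e-06 − (-0.00308642)) = -4.27628e-06.
Running total after k=2: 0.132552.
k=3: B_{6}/(6)! × [f^{(5)}(20) − f^{(5)}(6)] = 1/30240 × (-5.62500e-07 − (-0.00257202)) = 8.50349e-08.

S_3 ≈ 0.132552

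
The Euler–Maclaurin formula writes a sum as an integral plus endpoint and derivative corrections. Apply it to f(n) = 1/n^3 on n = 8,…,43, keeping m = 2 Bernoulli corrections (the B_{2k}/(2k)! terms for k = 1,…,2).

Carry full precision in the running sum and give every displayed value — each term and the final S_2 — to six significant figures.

∫_8^43 1/x^3 dx evaluates to 0.00754208.
Boundary: ½(f(8) + f(43)) = ½(0.00195312 + 1.25775e-05) = 0.000982851.
Running total after boundary: 0.00852493.
Correction k=1: B_{2}/2! · (f^{(1)}(43) − f^{(1)}(8)) = 1/12 · (-8.77501e-07 − (-0.000732422)) = 6.09620e-05.
Partial sum through k=1: 0.00858590.
Correction k=2: B_{4}/4! · (f^{(3)}(43) − f^{(3)}(8)) = −1/720 · (-9.49162e-09 − (-0.000228882)) = -3.17878e-07.

S_2 ≈ 0.00858558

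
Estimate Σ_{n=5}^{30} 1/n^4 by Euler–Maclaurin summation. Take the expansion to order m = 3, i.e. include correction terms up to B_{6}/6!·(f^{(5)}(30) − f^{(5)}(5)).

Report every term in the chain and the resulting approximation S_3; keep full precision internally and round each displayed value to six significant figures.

Integral: ∫_5^30 1/x^4 dx = 0.00265432.
½[f(5) + f(30)] = ½[0.00160000 + 1.23457e-06] = 0.000800617.
So far: 0.00345494.
Order-1 term: 1/12 · (-1.64609e-07 − (-0.00128000)) = 0.000106653.
Running total after k=1: 0.00356159.
Order-2 term: −1/720 · (-5.48697e-09 − (-0.00153600)) = -2.13333e-06.
Running total after k=2: 0.00355946.
Order-3 term: 1/30240 · (-3.41411e-10 − (-0.00344064)) = 1.13778e-07.

S_3 ≈ 0.00355957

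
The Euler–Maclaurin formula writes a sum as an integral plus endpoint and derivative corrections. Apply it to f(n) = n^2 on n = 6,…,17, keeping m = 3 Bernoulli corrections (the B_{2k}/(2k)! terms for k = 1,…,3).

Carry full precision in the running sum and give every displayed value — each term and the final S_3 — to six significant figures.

The integral term ∫_6^17 x^2 dx = 1565.67.
Endpoint term: (f(6) + f(17))/2 = (36.0000 + 289.000)/2 = 162.500.
So far: 1728.17.
k=1: B_{2}/(2)! × [f^{(1)}(17) − f^{(1)}(6)] = 1/12 × (34.0000 − 12.0000) = 1.83333.
Partial sum through k=1: 1730.00.
k=2: B_{4}/(4)! × [f^{(3)}(17) − f^{(3)}(6)] = −1/720 × (0.00000 − 0.00000) = 0.00000.
Partial sum through k=2: 1730.00.
k=3: B_{6}/(6)! × [f^{(5)}(17) − f^{(5)}(6)] = 1/30240 × (0.00000 − 0.00000) = 0.00000.

S_3 ≈ 1730.00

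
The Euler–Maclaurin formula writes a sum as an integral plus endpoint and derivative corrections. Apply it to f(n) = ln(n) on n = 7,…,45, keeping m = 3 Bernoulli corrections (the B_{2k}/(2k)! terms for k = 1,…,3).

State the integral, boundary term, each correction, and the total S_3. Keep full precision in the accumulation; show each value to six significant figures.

Integral: ∫_7^45 ln(x) dx = 119.678.
Boundary: ½(f(7) + f(45)) = ½(1.94591 + 3.80666) = 2.87629.
Integral + boundary = 122.555.
Correction k=1: B_{2}/2! · (f^{(1)}(45) − f^{(1)}(7)) = 1/12 · (0.0222222 − 0.142857) = -0.0100529.
After k=1: 122.545.
Correction k=2: B_{4}/4! · (f^{(3)}(45) − f^{(3)}(7)) = −1/720 · (2.19479e-05 − 0.00583090) = 8.06799e-06.
After k=2: 122.545.
Correction k=3: B_{6}/6! · (f^{(5)}(45) − f^{(5)}(7)) = 1/30240 · (1.30061e-07 − 0.00142798) = -4.72171e-08.

S_3 ≈ 122.545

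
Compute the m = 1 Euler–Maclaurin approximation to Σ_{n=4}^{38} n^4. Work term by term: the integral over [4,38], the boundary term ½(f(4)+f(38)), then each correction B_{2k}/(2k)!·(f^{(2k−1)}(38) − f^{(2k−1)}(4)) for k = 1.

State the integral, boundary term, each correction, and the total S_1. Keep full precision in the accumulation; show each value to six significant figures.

∫_4^38 x^4 dx evaluates to 1.58468e+07.
Boundary: ½(f(4) + f(38)) = ½(256.000 + 2.08514e+06) = 1.04270e+06.
Running total after boundary: 1.68895e+07.
Order-1 term: 1/12 · (219488 − 256.000) = 18269.3.

S_1 ≈ 1.69078e+07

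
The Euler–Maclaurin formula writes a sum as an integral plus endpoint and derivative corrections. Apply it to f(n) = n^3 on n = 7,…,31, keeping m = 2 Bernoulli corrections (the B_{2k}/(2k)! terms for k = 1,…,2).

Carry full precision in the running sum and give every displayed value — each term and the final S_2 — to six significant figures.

Integral: ∫_7^31 x^3 dx = 230280.
Boundary: ½(f(7) + f(31)) = ½(343.000 + 29791.0) = 15067.0.
So far: 245347.
Correction k=1: B_{2}/2! · (f^{(1)}(31) − f^{(1)}(7)) = 1/12 · (2883.00 − 147.000) = 228.000.
Running total after k=1: 245575.
Correction k=2: B_{4}/4! · (f^{(3)}(31) − f^{(3)}(7)) = −1/720 · (6.00000 − 6.00000) = 0.00000.

S_2 ≈ 245575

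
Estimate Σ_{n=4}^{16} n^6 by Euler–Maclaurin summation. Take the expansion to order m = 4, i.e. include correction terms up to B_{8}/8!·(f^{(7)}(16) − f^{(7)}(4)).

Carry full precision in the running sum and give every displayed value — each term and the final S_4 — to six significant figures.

S_4 ≈ 4.72593e+07

∫_4^16 x^6 dx evaluates to 3.83456e+07.
½[f(4) + f(16)] = ½[4096.00 + 1.67772e+07] = 8.39066e+06.
Running total after boundary: 4.67362e+07.
Order-1 term: 1/12 · (6.29146e+06 − 6144.00) = 523776.
After k=1: 4.72600e+07.
Order-2 term: −1/720 · (491520 − 7680.00) = -672.000.
After k=2: 4.72593e+07.
Order-3 term: 1/30240 · (11520.0 − 2880.00) = 0.285714.
After k=3: 4.72593e+07.
Order-4 term: −1/1209600 · (0.00000 − 0.00000) = 0.00000.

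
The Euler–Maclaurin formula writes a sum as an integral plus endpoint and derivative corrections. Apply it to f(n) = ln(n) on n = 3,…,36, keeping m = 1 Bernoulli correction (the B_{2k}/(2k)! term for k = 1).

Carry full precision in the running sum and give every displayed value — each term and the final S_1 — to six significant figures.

Integral: ∫_3^36 ln(x) dx = 92.7108.
½[f(3) + f(36)] = ½[1.09861 + 3.58352] = 2.34107.
Integral + boundary = 95.0519.
k=1: B_{2}/(2)! × [f^{(1)}(36) − f^{(1)}(3)] = 1/12 × (0.0277778 − 0.333333) = -0.0254630.

S_1 ≈ 95.0264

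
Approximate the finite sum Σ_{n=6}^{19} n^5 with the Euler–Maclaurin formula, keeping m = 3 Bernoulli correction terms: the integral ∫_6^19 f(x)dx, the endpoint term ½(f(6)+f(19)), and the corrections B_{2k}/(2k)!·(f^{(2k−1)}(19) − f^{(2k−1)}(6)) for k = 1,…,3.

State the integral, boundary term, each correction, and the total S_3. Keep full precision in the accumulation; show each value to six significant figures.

∫_6^19 x^5 dx evaluates to 7.83320e+06.
½[f(6) + f(19)] = ½[7776.00 + 2.47610e+06] = 1.24194e+06.
Integral + boundary = 9.07514e+06.
Correction k=1: B_{2}/2! · (f^{(1)}(19) − f^{(1)}(6)) = 1/12 · (651605 − 6480.00) = 53760.4.
Partial sum through k=1: 9.12890e+06.
Correction k=2: B_{4}/4! · (f^{(3)}(19) − f^{(3)}(6)) = −1/720 · (21660.0 − 2160.00) = -27.0833.
Partial sum through k=2: 9.12888e+06.
Correction k=3: B_{6}/6! · (f^{(5)}(19) − f^{(5)}(6)) = 1/30240 · (120.000 − 120.000) = 0.00000.

S_3 ≈ 9.12888e+06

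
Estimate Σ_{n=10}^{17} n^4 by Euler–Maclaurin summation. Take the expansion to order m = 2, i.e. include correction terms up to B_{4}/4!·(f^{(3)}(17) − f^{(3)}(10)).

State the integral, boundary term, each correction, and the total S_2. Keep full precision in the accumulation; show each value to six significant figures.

∫_10^17 x^4 dx evaluates to 263971.
½[f(10) + f(17)] = ½[10000.0 + 83521.0] = 46760.5.
Running total after boundary: 310732.
Correction k=1: B_{2}/2! · (f^{(1)}(17) − f^{(1)}(10)) = 1/12 · (19652.0 − 4000.00) = 1304.33.
Running total after k=1: 312036.
Correction k=2: B_{4}/4! · (f^{(3)}(17) − f^{(3)}(10)) = −1/720 · (408.000 − 240.000) = -0.233333.

S_2 ≈ 312036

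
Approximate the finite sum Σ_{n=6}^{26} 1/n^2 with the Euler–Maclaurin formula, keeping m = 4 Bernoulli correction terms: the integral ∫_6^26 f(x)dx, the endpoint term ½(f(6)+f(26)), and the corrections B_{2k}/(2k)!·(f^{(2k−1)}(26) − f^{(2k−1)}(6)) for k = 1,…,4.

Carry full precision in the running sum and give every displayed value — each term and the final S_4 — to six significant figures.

The integral term ∫_6^26 1/x^2 dx = 0.128205.
Boundary: ½(f(6) + f(26)) = ½(0.0277778 + 0.00147929) = 0.0146285.
Integral + boundary = 0.142834.
Correction k=1: B_{2}/2! · (f^{(1)}(26) − f^{(1)}(6)) = 1/12 · (-0.000113792 − (-0.00925926)) = 0.000762122.
Running total after k=1: 0.143596.
Correction k=2: B_{4}/4! · (f^{(3)}(26) − f^{(3)}(6)) = −1/720 · (-2.01997e-06 − (-0.00308642)) = -4.28389e-06.
Running total after k=2: 0.143592.
Correction k=3: B_{6}/6! · (f^{(5)}(26) − f^{(5)}(6)) = 1/30240 · (-8.96436e-08 − (-0.00257202)) = 8.50505e-08.
Running total after k=3: 0.143592.
Correction k=4: B_{8}/8! · (f^{(7)}(26) − f^{(7)}(6)) = −1/1209600 · (-7.42609e-09 − (-0.00400091)) = -3.30763e-09.

S_4 ≈ 0.143592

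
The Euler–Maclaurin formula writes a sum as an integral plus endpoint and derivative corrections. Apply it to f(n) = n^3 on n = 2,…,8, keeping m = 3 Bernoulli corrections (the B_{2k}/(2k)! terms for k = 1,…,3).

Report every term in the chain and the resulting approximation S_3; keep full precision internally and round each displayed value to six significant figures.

S_3 ≈ 1295.00

Integral: ∫_2^8 x^3 dx = 1020.00.
½[f(2) + f(8)] = ½[8.00000 + 512.000] = 260.000.
Integral + boundary = 1280.00.
Order-1 term: 1/12 · (192.000 − 12.0000) = 15.0000.
Running total after k=1: 1295.00.
Order-2 term: −1/720 · (6.00000 − 6.00000) = 0.00000.
Running total after k=2: 1295.00.
Order-3 term: 1/30240 · (0.00000 − 0.00000) = 0.00000.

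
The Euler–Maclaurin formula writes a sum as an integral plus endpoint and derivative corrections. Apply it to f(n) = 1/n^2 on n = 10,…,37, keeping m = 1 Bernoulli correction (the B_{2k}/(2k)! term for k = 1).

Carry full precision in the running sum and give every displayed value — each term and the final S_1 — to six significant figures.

S_1 ≈ 0.0785016

The integral term ∫_10^37 1/x^2 dx = 0.0729730.
½[f(10) + f(37)] = ½[0.0100000 + 0.000730460] = 0.00536523.
Integral + boundary = 0.0783382.
Correction k=1: B_{2}/2! · (f^{(1)}(37) − f^{(1)}(10)) = 1/12 · (-3.94843e-05 − (-0.00200000)) = 0.000163376.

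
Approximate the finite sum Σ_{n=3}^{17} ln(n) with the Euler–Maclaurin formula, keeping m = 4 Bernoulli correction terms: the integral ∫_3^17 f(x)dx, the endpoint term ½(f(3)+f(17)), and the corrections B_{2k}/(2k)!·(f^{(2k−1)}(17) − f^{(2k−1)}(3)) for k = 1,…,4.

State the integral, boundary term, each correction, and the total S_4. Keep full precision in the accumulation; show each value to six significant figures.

S_4 ≈ 32.8119

The integral term ∫_3^17 ln(x) dx = 30.8688.
½[f(3) + f(17)] = ½[1.09861 + 2.83321] = 1.96591.
So far: 32.8347.
k=1: B_{2}/(2)! × [f^{(1)}(17) − f^{(1)}(3)] = 1/12 × (0.0588235 − 0.333333) = -0.0228758.
After k=1: 32.8118.
k=2: B_{4}/(4)! × [f^{(3)}(17) − f^{(3)}(3)] = −1/720 × (0.000407083 − 0.0740741) = 0.000102315.
After k=2: 32.8119.
k=3: B_{6}/(6)! × [f^{(5)}(17) − f^{(5)}(3)] = 1/30240 × (1.69031e-05 − 0.0987654) = -3.26549e-06.
After k=3: 32.8119.
k=4: B_{8}/(8)! × [f^{(7)}(17) − f^{(7)}(3)] = −1/1209600 × (1.75465e-06 − 0.329218) = 2.72170e-07.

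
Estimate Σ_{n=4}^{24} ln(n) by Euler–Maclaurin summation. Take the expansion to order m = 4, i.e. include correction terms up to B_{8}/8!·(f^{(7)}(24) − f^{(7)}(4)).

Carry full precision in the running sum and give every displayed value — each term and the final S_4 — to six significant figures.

The integral term ∫_4^24 ln(x) dx = 50.7281.
Endpoint term: (f(4) + f(24))/2 = (1.38629 + 3.17805)/2 = 2.28217.
Integral + boundary = 53.0103.
Order-1 term: 1/12 · (0.0416667 − 0.250000) = -0.0173611.
Partial sum through k=1: 52.9929.
Order-2 term: −1/720 · (0.000144676 − 0.0312500) = 4.32018e-05.
Partial sum through k=2: 52.9930.
Order-3 term: 1/30240 · (3.01408e-06 − 0.0234375) = -7.74950e-07.
Partial sum through k=3: 52.9930.
Order-4 term: −1/1209600 · (1.56983e-07 − 0.0439453) = 3.63303e-08.

S_4 ≈ 52.9930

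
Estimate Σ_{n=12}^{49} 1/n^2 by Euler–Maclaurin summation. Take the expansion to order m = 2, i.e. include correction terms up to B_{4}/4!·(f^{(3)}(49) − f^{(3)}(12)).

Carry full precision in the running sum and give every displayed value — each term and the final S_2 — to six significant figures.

Integral: ∫_12^49 1/x^2 dx = 0.0629252.
Endpoint term: (f(12) + f(49))/2 = (0.00694444 + 0.000416493)/2 = 0.00368047.
Integral + boundary = 0.0666056.
Order-1 term: 1/12 · (-1.69997e-05 − (-0.00115741)) = 9.50340e-05.
Partial sum through k=1: 0.0667007.
Order-2 term: −1/720 · (-8.49632e-08 − (-9.64506e-05)) = -1.33841e-07.

S_2 ≈ 0.0667005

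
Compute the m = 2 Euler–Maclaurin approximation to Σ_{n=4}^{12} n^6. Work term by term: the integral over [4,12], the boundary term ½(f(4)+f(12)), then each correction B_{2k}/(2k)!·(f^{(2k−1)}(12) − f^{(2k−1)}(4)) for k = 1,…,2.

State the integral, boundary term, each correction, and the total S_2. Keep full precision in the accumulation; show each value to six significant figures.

∫_4^12 x^6 dx evaluates to 5.11649e+06.
Endpoint term: (f(4) + f(12))/2 = (4096.00 + 2.98598e+06)/2 = 1.49504e+06.
So far: 6.61153e+06.
Order-1 term: 1/12 · (1.49299e+06 − 6144.00) = 123904.
Partial sum through k=1: 6.73543e+06.
Order-2 term: −1/720 · (207360 − 7680.00) = -277.333.

S_2 ≈ 6.73516e+06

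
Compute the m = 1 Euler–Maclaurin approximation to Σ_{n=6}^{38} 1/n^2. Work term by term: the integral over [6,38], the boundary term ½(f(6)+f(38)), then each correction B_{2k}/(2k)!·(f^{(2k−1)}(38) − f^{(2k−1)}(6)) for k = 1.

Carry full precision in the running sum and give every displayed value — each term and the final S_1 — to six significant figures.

The integral term ∫_6^38 1/x^2 dx = 0.140351.
½[f(6) + f(38)] = ½[0.0277778 + 0.000692521] = 0.0142351.
Integral + boundary = 0.154586.
Correction k=1: B_{2}/2! · (f^{(1)}(38) − f^{(1)}(6)) = 1/12 · (-3.64485e-05 − (-0.00925926)) = 0.000768568.

S_1 ≈ 0.155355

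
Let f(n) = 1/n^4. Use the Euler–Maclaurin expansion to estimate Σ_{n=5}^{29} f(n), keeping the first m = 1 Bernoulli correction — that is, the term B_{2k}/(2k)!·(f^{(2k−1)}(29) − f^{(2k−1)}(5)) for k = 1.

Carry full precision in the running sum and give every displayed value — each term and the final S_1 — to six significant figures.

S_1 ≈ 0.00356036

Integral: ∫_5^29 1/x^4 dx = 0.00265300.
½[f(5) + f(29)] = ½[0.00160000 + 1.41387e-06] = 0.000800707.
So far: 0.00345371.
Order-1 term: 1/12 · (-1.95016e-07 − (-0.00128000)) = 0.000106650.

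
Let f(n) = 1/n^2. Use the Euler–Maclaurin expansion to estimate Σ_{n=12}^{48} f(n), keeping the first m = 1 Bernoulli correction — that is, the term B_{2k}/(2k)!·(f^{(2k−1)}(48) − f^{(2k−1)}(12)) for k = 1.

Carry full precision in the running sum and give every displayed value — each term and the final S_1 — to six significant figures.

∫_12^48 1/x^2 dx evaluates to 0.0625000.
½[f(12) + f(48)] = ½[0.00694444 + 0.000434028] = 0.00368924.
Running total after boundary: 0.0661892.
Correction k=1: B_{2}/2! · (f^{(1)}(48) − f^{(1)}(12)) = 1/12 · (-1.80845e-05 − (-0.00115741)) = 9.49436e-05.

S_1 ≈ 0.0662842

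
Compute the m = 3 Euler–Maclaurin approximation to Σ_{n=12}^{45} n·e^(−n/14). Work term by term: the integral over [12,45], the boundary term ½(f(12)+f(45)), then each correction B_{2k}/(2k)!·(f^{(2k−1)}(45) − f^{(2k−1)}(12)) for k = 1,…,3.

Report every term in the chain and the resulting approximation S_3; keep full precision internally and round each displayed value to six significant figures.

S_3 ≈ 124.718

The integral term ∫_12^45 x·e^(−x/14) dx = 121.280.
Boundary: ½(f(12) + f(45)) = ½(5.09247 + 1.80828) = 3.45038.
So far: 124.730.
Order-1 term: 1/12 · (-0.0889789 − 0.0606247) = -0.0124670.
After k=1: 124.718.
Order-2 term: −1/720 · (-4.39330e-05 − 0.00463964) = 6.50497e-06.
After k=2: 124.718.
Order-3 term: 1/30240 · (1.86790e-06 − 4.57652e-05) = -1.45163e-09.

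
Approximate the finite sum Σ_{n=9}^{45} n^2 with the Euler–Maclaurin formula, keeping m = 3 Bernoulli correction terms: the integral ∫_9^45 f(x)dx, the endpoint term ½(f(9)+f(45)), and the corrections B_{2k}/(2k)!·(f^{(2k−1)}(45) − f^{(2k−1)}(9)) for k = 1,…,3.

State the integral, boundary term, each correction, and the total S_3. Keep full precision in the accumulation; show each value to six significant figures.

The integral term ∫_9^45 x^2 dx = 30132.0.
½[f(9) + f(45)] = ½[81.0000 + 2025.00] = 1053.00.
Running total after boundary: 31185.0.
Correction k=1: B_{2}/2! · (f^{(1)}(45) − f^{(1)}(9)) = 1/12 · (90.0000 − 18.0000) = 6.00000.
Partial sum through k=1: 31191.0.
Correction k=2: B_{4}/4! · (f^{(3)}(45) − f^{(3)}(9)) = −1/720 · (0.00000 − 0.00000) = 0.00000.
Partial sum through k=2: 31191.0.
Correction k=3: B_{6}/6! · (f^{(5)}(45) − f^{(5)}(9)) = 1/30240 · (0.00000 − 0.00000) = 0.00000.

S_3 ≈ 31191.0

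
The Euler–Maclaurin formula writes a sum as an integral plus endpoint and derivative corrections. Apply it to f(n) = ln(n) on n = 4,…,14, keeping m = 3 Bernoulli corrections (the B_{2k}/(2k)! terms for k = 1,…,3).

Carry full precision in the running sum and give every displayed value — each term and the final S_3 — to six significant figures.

S_3 ≈ 23.3995

∫_4^14 ln(x) dx evaluates to 21.4016.
½[f(4) + f(14)] = ½[1.38629 + 2.63906] = 2.01268.
Running total after boundary: 23.4143.
Order-1 term: 1/12 · (0.0714286 − 0.250000) = -0.0148810.
Partial sum through k=1: 23.3994.
Order-2 term: −1/720 · (0.000728863 − 0.0312500) = 4.23905e-05.
Partial sum through k=2: 23.3995.
Order-3 term: 1/30240 · (4.46243e-05 − 0.0234375) = -7.73574e-07.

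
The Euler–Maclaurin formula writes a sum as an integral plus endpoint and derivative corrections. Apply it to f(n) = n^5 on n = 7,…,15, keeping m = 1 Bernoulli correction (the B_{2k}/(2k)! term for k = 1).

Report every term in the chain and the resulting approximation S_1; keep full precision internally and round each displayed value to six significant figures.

S_1 ≈ 2.28701e+06

∫_7^15 x^5 dx evaluates to 1.87883e+06.
Boundary: ½(f(7) + f(15)) = ½(16807.0 + 759375) = 388091.
Integral + boundary = 2.26692e+06.
k=1: B_{2}/(2)! × [f^{(1)}(15) − f^{(1)}(7)] = 1/12 × (253125 − 12005.0) = 20093.3.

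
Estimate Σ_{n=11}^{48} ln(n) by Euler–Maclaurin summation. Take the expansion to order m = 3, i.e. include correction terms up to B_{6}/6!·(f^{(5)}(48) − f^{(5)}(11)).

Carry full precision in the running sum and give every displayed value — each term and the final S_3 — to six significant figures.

S_3 ≈ 125.570

∫_11^48 ln(x) dx evaluates to 122.441.
Endpoint term: (f(11) + f(48))/2 = (2.39790 + 3.87120)/2 = 3.13455.
Running total after boundary: 125.575.
k=1: B_{2}/(2)! × [f^{(1)}(48) − f^{(1)}(11)] = 1/12 × (0.0208333 − 0.0909091) = -0.00583965.
Running total after k=1: 125.570.
k=2: B_{4}/(4)! × [f^{(3)}(48) − f^{(3)}(11)] = −1/720 × (1.80845e-05 − 0.00150263) = 2.06187e-06.
Running total after k=2: 125.570.
k=3: B_{6}/(6)! × [f^{(5)}(48) − f^{(5)}(11)] = 1/30240 × (9.41901e-08 − 0.000149021) = -4.92483e-09.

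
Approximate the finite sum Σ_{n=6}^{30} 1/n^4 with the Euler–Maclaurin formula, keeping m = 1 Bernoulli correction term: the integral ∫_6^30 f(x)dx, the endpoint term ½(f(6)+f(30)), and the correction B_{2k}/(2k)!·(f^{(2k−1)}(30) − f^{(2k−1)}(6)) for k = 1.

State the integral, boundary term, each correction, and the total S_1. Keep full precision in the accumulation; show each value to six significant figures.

S_1 ≈ 0.00196014

The integral term ∫_6^30 1/x^4 dx = 0.00153086.
½[f(6) + f(30)] = ½[0.000771605 + 1.23457e-06] = 0.000386420.
So far: 0.00191728.
Correction k=1: B_{2}/2! · (f^{(1)}(30) − f^{(1)}(6)) = 1/12 · (-1.64609e-07 − (-0.000514403)) = 4.28532e-05.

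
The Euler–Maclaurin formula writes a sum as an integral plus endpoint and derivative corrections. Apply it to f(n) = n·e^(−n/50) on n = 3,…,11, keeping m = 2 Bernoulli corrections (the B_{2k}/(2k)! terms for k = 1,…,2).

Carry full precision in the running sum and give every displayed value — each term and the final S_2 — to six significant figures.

S_2 ≈ 53.7986

Integral: ∫_3^11 x·e^(−x/50) dx = 47.9937.
Endpoint term: (f(3) + f(11))/2 = (2.82529 + 8.82771)/2 = 5.82650.
So far: 53.8202.
k=1: B_{2}/(2)! × [f^{(1)}(11) − f^{(1)}(3)] = 1/12 × (0.625965 − 0.885259) = -0.0216078.
Running total after k=1: 53.7986.
k=2: B_{4}/(4)! × [f^{(3)}(11) − f^{(3)}(3)] = −1/720 × (0.000892401 − 0.00110752) = 2.98770e-07.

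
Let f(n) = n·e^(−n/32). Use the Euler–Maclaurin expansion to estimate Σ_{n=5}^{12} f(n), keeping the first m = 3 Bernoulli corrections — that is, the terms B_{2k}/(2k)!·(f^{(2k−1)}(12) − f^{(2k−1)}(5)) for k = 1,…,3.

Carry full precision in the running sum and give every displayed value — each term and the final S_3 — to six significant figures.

S_3 ≈ 51.2633

∫_5^12 x·e^(−x/32) dx evaluates to 45.0256.
½[f(5) + f(12)] = ½[4.27673 + 8.24747] = 6.26210.
Integral + boundary = 51.2877.
k=1: B_{2}/(2)! × [f^{(1)}(12) − f^{(1)}(5)] = 1/12 × (0.429556 − 0.721698) = -0.0243452.
After k=1: 51.2633.
k=2: B_{4}/(4)! × [f^{(3)}(12) − f^{(3)}(5)] = −1/720 × (0.00176185 − 0.00237538) = 8.52124e-07.
After k=2: 51.2633.
k=3: B_{6}/(6)! × [f^{(5)}(12) − f^{(5)}(5)] = 1/30240 × (3.03146e-06 − 3.95115e-06) = -3.04131e-11.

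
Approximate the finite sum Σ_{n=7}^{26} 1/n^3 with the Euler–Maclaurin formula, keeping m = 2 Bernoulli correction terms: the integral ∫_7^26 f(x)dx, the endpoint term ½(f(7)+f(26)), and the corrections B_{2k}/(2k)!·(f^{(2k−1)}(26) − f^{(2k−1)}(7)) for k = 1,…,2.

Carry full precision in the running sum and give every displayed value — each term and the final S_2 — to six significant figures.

∫_7^26 1/x^3 dx evaluates to 0.00946444.
Boundary: ½(f(7) + f(26)) = ½(0.00291545 + 5.68958e-05) = 0.00148617.
Running total after boundary: 0.0109506.
k=1: B_{2}/(2)! × [f^{(1)}(26) − f^{(1)}(7)] = 1/12 × (-6.56490e-06 − (-0.00124948)) = 0.000103576.
Partial sum through k=1: 0.0110542.
k=2: B_{4}/(4)! × [f^{(3)}(26) − f^{(3)}(7)] = −1/720 × (-1.94228e-07 − (-0.000509992)) = -7.08052e-07.

S_2 ≈ 0.0110535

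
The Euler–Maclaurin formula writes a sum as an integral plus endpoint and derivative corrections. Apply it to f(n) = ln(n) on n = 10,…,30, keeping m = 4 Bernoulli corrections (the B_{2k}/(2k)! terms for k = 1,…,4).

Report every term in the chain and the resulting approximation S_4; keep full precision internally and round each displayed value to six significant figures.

S_4 ≈ 61.8564

Integral: ∫_10^30 ln(x) dx = 59.0101.
Boundary: ½(f(10) + f(30)) = ½(2.30259 + 3.40120) = 2.85189.
Integral + boundary = 61.8620.
Order-1 term: 1/12 · (0.0333333 − 0.100000) = -0.00555556.
After k=1: 61.8564.
Order-2 term: −1/720 · (7.40741e-05 − 0.00200000) = 2.67490e-06.
After k=2: 61.8564.
Order-3 term: 1/30240 · (9.87654e-07 − 0.000240000) = -7.90385e-09.
After k=3: 61.8564.
Order-4 term: −1/1209600 · (3.29218e-08 − 7.20000e-05) = 5.94966e-11.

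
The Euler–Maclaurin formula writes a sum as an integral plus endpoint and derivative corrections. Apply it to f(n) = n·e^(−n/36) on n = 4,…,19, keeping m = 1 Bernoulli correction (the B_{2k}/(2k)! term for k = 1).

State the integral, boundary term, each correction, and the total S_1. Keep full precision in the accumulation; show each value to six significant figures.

S_1 ≈ 127.889

Integral: ∫_4^19 x·e^(−x/36) dx = 120.538.
½[f(4) + f(19)] = ½[3.57936 + 11.2084] = 7.39387.
So far: 127.932.
Order-1 term: 1/12 · (0.278571 − 0.795413) = -0.0430702.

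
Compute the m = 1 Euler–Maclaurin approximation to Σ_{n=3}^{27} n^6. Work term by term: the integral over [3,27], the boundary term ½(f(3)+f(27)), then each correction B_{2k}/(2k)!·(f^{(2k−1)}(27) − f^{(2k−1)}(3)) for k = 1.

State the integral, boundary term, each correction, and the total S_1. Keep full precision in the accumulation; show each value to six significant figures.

S_1 ≈ 1.69522e+09

∫_3^27 x^6 dx evaluates to 1.49434e+09.
½[f(3) + f(27)] = ½[729.000 + 3.87420e+08] = 1.93711e+08.
Integral + boundary = 1.68805e+09.
Order-1 term: 1/12 · (8.60934e+07 − 1458.00) = 7.17433e+06.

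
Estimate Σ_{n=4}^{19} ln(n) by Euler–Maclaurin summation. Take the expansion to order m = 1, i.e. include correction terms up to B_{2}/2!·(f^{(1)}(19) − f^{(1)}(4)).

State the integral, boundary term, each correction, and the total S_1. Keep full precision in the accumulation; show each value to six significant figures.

The integral term ∫_4^19 ln(x) dx = 35.3992.
Boundary: ½(f(4) + f(19)) = ½(1.38629 + 2.94444) = 2.16537.
Running total after boundary: 37.5645.
Order-1 term: 1/12 · (0.0526316 − 0.250000) = -0.0164474.

S_1 ≈ 37.5481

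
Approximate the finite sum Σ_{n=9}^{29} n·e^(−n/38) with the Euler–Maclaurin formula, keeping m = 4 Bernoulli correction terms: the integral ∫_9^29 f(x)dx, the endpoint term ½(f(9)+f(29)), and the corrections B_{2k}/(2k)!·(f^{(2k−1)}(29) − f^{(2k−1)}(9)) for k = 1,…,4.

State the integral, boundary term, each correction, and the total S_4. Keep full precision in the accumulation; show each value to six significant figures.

The integral term ∫_9^29 x·e^(−x/38) dx = 222.436.
Endpoint term: (f(9) + f(29))/2 = (7.10204 + 13.5196)/2 = 10.3108.
Running total after boundary: 232.747.
Order-1 term: 1/12 · (0.110414 − 0.602220) = -0.0409838.
Partial sum through k=1: 232.706.
Order-2 term: −1/720 · (0.000722159 − 0.00151001) = 1.09423e-06.
Partial sum through k=2: 232.706.
Order-3 term: 1/30240 · (9.47267e-07 − 1.80261e-06) = -2.82851e-11.
Partial sum through k=3: 232.706.
Order-4 term: −1/1209600 · (9.65668e-10 − 1.77251e-09) = 6.67032e-16.

S_4 ≈ 232.706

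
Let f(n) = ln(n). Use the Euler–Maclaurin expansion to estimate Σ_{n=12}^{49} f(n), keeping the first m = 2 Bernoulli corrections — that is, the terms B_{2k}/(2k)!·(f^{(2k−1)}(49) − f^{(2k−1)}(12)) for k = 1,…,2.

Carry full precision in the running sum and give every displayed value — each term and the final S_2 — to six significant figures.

The integral term ∫_12^49 ln(x) dx = 123.880.
Boundary: ½(f(12) + f(49)) = ½(2.48491 + 3.89182) = 3.18836.
Integral + boundary = 127.069.
k=1: B_{2}/(2)! × [f^{(1)}(49) − f^{(1)}(12)] = 1/12 × (0.0204082 − 0.0833333) = -0.00524376.
After k=1: 127.063.
k=2: B_{4}/(4)! × [f^{(3)}(49) − f^{(3)}(12)] = −1/720 × (1.69997e-05 − 0.00115741) = 1.58390e-06.

S_2 ≈ 127.063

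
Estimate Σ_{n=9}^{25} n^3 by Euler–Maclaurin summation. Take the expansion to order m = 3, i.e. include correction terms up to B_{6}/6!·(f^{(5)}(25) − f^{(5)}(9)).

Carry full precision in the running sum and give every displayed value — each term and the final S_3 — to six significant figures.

S_3 ≈ 104329

The integral term ∫_9^25 x^3 dx = 96016.0.
Boundary: ½(f(9) + f(25)) = ½(729.000 + 15625.0) = 8177.00.
Integral + boundary = 104193.
Correction k=1: B_{2}/2! · (f^{(1)}(25) − f^{(1)}(9)) = 1/12 · (1875.00 − 243.000) = 136.000.
After k=1: 104329.
Correction k=2: B_{4}/4! · (f^{(3)}(25) − f^{(3)}(9)) = −1/720 · (6.00000 − 6.00000) = 0.00000.
After k=2: 104329.
Correction k=3: B_{6}/6! · (f^{(5)}(25) − f^{(5)}(9)) = 1/30240 · (0.00000 − 0.00000) = 0.00000.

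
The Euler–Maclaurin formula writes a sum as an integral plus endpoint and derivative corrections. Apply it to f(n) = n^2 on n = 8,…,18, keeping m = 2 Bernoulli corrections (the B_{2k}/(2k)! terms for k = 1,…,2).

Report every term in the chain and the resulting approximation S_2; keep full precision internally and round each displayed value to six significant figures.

S_2 ≈ 1969.00

∫_8^18 x^2 dx evaluates to 1773.33.
Endpoint term: (f(8) + f(18))/2 = (64.0000 + 324.000)/2 = 194.000.
So far: 1967.33.
k=1: B_{2}/(2)! × [f^{(1)}(18) − f^{(1)}(8)] = 1/12 × (36.0000 − 16.0000) = 1.66667.
After k=1: 1969.00.
k=2: B_{4}/(4)! × [f^{(3)}(18) − f^{(3)}(8)] = −1/720 × (0.00000 − 0.00000) = 0.00000.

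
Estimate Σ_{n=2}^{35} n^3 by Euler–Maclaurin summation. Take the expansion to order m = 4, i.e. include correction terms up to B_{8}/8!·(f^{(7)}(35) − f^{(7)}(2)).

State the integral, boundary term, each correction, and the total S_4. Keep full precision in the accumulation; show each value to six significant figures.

Integral: ∫_2^35 x^3 dx = 375152.
Endpoint term: (f(2) + f(35))/2 = (8.00000 + 42875.0)/2 = 21441.5.
Running total after boundary: 396594.
k=1: B_{2}/(2)! × [f^{(1)}(35) − f^{(1)}(2)] = 1/12 × (3675.00 − 12.0000) = 305.250.
Running total after k=1: 396899.
k=2: B_{4}/(4)! × [f^{(3)}(35) − f^{(3)}(2)] = −1/720 × (6.00000 − 6.00000) = 0.00000.
Running total after k=2: 396899.
k=3: B_{6}/(6)! × [f^{(5)}(35) − f^{(5)}(2)] = 1/30240 × (0.00000 − 0.00000) = 0.00000.
Running total after k=3: 396899.
k=4: B_{8}/(8)! × [f^{(7)}(35) − f^{(7)}(2)] = −1/1209600 × (0.00000 − 0.00000) = 0.00000.

S_4 ≈ 396899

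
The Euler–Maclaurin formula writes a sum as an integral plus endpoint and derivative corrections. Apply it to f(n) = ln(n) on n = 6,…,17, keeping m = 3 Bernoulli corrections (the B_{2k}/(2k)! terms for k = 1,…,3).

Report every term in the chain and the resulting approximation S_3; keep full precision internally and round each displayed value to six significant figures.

Integral: ∫_6^17 ln(x) dx = 26.4141.
Boundary: ½(f(6) + f(17)) = ½(1.79176 + 2.83321) = 2.31249.
Integral + boundary = 28.7266.
Order-1 term: 1/12 · (0.0588235 − 0.166667) = -0.00898693.
After k=1: 28.7176.
Order-2 term: −1/720 · (0.000407083 − 0.00925926) = 1.22947e-05.
After k=2: 28.7176.
Order-3 term: 1/30240 · (1.69031e-05 − 0.00308642) = -1.01505e-07.

S_3 ≈ 28.7176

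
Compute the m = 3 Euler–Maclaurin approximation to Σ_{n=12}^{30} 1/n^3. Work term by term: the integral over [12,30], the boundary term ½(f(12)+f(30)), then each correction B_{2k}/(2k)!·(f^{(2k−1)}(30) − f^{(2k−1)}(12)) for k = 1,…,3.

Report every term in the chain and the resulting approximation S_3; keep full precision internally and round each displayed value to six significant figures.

Integral: ∫_12^30 1/x^3 dx = 0.00291667.
½[f(12) + f(30)] = ½[0.000578704 + 3.70370e-05] = 0.000307870.
So far: 0.00322454.
Correction k=1: B_{2}/2! · (f^{(1)}(30) − f^{(1)}(12)) = 1/12 · (-3.70370e-06 − (-0.000144676)) = 1.17477e-05.
Running total after k=1: 0.00323628.
Correction k=2: B_{4}/4! · (f^{(3)}(30) − f^{(3)}(12)) = −1/720 · (-8.23045e-08 − (-2.00939e-05)) = -2.77939e-08.
Running total after k=2: 0.00323626.
Correction k=3: B_{6}/6! · (f^{(5)}(30) − f^{(5)}(12)) = 1/30240 · (-3.84088e-09 − (-5.86071e-06)) = 1.93680e-10.

S_3 ≈ 0.00323626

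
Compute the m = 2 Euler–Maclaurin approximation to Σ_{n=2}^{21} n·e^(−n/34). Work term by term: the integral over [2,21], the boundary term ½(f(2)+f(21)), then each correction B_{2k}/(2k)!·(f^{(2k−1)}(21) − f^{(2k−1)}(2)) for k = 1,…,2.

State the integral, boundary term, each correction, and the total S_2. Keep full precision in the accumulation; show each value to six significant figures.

Integral: ∫_2^21 x·e^(−x/34) dx = 145.751.
½[f(2) + f(21)] = ½[1.88575 + 11.3234] = 6.60460.
So far: 152.355.
Order-1 term: 1/12 · (0.206169 − 0.887410) = -0.0567701.
After k=1: 152.299.
Order-2 term: −1/720 · (0.00111124 − 0.00239892) = 1.78845e-06.

S_2 ≈ 152.299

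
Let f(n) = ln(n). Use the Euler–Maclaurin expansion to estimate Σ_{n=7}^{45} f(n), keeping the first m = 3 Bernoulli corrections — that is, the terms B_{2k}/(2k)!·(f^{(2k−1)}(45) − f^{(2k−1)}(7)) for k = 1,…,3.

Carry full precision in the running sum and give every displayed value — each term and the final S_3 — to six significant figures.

S_3 ≈ 122.545

∫_7^45 ln(x) dx evaluates to 119.678.
Boundary: ½(f(7) + f(45)) = ½(1.94591 + 3.80666) = 2.87629.
Integral + boundary = 122.555.
Order-1 term: 1/12 · (0.0222222 − 0.142857) = -0.0100529.
After k=1: 122.545.
Order-2 term: −1/720 · (2.19479e-05 − 0.00583090) = 8.06799e-06.
After k=2: 122.545.
Order-3 term: 1/30240 · (1.30061e-07 − 0.00142798) = -4.72171e-08.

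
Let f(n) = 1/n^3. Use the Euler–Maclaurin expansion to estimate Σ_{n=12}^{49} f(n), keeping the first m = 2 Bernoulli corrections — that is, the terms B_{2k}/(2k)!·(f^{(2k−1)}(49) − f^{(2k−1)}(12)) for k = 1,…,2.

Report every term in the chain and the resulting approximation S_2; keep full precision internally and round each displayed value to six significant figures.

Integral: ∫_12^49 1/x^3 dx = 0.00326398.
Endpoint term: (f(12) + f(49))/2 = (0.000578704 + 8.49986e-06)/2 = 0.000293602.
Integral + boundary = 0.00355758.
Order-1 term: 1/12 · (-5.20400e-07 − (-0.000144676)) = 1.20130e-05.
Partial sum through k=1: 0.00356959.
Order-2 term: −1/720 · (-4.33486e-09 − (-2.00939e-05)) = -2.79021e-08.

S_2 ≈ 0.00356956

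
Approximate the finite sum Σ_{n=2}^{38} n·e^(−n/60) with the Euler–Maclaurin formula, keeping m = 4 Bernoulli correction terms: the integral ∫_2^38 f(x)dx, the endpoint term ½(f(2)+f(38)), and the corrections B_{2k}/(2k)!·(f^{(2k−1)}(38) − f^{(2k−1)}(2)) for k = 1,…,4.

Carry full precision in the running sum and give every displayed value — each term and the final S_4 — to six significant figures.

S_4 ≈ 487.817

Integral: ∫_2^38 x·e^(−x/60) dx = 476.826.
Endpoint term: (f(2) + f(38))/2 = (1.93443 + 20.1711)/2 = 11.0528.
Running total after boundary: 487.878.
k=1: B_{2}/(2)! × [f^{(1)}(38) − f^{(1)}(2)] = 1/12 × (0.194634 − 0.934976) = -0.0616951.
Running total after k=1: 487.817.
k=2: B_{4}/(4)! × [f^{(3)}(38) − f^{(3)}(2)] = −1/720 × (0.000348965 − 0.000797058) = 6.22351e-07.
Running total after k=2: 487.817.
k=3: B_{6}/(6)! × [f^{(5)}(38) − f^{(5)}(2)] = 1/30240 × (1.78851e-07 − 3.70667e-07) = -6.34310e-12.
Running total after k=3: 487.817.
k=4: B_{8}/(8)! × [f^{(7)}(38) − f^{(7)}(2)] = −1/1209600 × (7.24355e-11 − 1.44425e-10) = 5.95148e-17.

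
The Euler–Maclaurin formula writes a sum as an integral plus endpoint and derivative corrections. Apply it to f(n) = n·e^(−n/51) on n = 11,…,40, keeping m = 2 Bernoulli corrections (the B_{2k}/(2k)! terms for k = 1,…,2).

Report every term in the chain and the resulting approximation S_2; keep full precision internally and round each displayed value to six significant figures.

S_2 ≈ 443.747

The integral term ∫_11^40 x·e^(−x/51) dx = 430.230.
½[f(11) + f(40)] = ½[8.86587 + 18.2573] = 13.5616.
Running total after boundary: 443.791.
Order-1 term: 1/12 · (0.0984463 − 0.632148) = -0.0444751.
After k=1: 443.747.
Order-2 term: −1/720 · (0.000388817 − 0.000862793) = 6.58300e-07.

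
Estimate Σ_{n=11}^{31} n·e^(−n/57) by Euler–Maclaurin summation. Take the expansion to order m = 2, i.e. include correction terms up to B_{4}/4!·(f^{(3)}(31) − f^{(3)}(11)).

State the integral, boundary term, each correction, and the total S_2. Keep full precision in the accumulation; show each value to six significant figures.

The integral term ∫_11^31 x·e^(−x/57) dx = 283.943.
Boundary: ½(f(11) + f(31)) = ½(9.06946 + 17.9956) = 13.5325.
Integral + boundary = 297.476.
Order-1 term: 1/12 · (0.264791 − 0.665383) = -0.0333827.
Running total after k=1: 297.442.
Order-2 term: −1/720 · (0.000438842 − 0.000712335) = 3.79851e-07.

S_2 ≈ 297.442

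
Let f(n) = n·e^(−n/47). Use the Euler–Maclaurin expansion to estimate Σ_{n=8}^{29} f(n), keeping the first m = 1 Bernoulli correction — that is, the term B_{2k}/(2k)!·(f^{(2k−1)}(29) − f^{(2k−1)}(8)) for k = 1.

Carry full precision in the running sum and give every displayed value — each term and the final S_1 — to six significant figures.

S_1 ≈ 264.296

Integral: ∫_8^29 x·e^(−x/47) dx = 253.140.
Boundary: ½(f(8) + f(29)) = ½(6.74788 + 15.6469) = 11.1974.
So far: 264.337.
k=1: B_{2}/(2)! × [f^{(1)}(29) − f^{(1)}(8)] = 1/12 × (0.206636 − 0.699913) = -0.0411065.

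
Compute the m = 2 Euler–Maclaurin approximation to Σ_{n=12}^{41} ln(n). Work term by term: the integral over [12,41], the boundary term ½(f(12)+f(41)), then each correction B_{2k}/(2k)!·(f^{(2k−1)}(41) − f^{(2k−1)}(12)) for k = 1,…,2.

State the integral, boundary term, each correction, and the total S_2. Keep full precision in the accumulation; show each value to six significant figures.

S_2 ≈ 96.5319

Integral: ∫_12^41 ln(x) dx = 93.4376.
Boundary: ½(f(12) + f(41)) = ½(2.48491 + 3.71357) = 3.09924.
So far: 96.5368.
Correction k=1: B_{2}/2! · (f^{(1)}(41) − f^{(1)}(12)) = 1/12 · (0.0243902 − 0.0833333) = -0.00491192.
Partial sum through k=1: 96.5319.
Correction k=2: B_{4}/4! · (f^{(3)}(41) − f^{(3)}(12)) = −1/720 · (2.90187e-05 − 0.00115741) = 1.56721e-06.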